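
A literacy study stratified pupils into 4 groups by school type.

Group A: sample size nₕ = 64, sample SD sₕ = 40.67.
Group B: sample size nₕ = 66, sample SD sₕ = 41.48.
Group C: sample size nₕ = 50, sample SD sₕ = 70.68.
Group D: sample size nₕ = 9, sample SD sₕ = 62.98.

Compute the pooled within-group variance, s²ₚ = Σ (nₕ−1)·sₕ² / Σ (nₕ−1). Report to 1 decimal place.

2662.5

Degrees of freedom: 63 + 65 + 49 + 8 = 185.
Σ(nₕ−1)sₕ² = 63·1654.0489 + 65·1720.5904 + 49·4995.6624 + 8·3966.4804 = 492562.7575.
s²ₚ = 492562.7575 / 185 = 2662.501... → 2662.5.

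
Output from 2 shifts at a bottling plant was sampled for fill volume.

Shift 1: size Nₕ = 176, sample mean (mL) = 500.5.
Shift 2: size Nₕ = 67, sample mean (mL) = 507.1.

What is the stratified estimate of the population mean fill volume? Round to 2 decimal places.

502.32

N = 176 + 67 = 243.
Overall mean = Σ (Nₕ/N)·x̄ₕ — weight by population share, not a simple average.
Σ Nₕx̄ₕ = 176·500.5 + 67·507.1 = 88088 + 33975.7 = 122063.7.
Divide by N: 122063.7 / 243 = 502.3198... → 502.32.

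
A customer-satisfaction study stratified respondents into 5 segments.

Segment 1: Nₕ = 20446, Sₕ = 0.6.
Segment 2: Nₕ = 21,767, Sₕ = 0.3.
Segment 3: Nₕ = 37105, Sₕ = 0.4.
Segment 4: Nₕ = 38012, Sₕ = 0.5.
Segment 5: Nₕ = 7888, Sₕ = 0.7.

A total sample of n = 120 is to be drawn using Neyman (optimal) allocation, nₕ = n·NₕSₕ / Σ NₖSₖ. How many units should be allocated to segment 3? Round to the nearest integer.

31

1: NₕSₕ = 20446·0.6 = 12267.6
2: NₕSₕ = 21767·0.3 = 6530.1
3: NₕSₕ = 37105·0.4 = 14842
4: NₕSₕ = 38012·0.5 = 19006
5: NₕSₕ = 7888·0.7 = 5521.6
Σ NₕSₕ = 58167.3.
n_3 = 120·14842/58167.3 = 30.619... → 31.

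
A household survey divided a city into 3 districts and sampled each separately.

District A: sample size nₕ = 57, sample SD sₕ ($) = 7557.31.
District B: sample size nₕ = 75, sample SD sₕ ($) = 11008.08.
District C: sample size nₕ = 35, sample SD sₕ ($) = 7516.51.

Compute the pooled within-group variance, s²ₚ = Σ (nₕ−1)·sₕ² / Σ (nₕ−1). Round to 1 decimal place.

A: (57−1)·7557.31² = 56·57112934.4361 = 3198324328.4216
B: (75−1)·11008.08² = 74·121177825.2864 = 8967159071.1936
C: (35−1)·7516.51² = 34·56497922.5801 = 1920929367.7234
Numerator = 14086412767.3386; denominator = Σ(nₕ−1) = 164.
s²ₚ = 14086412767.3386/164 = 85892760.776... → 85892760.8.

85892760.8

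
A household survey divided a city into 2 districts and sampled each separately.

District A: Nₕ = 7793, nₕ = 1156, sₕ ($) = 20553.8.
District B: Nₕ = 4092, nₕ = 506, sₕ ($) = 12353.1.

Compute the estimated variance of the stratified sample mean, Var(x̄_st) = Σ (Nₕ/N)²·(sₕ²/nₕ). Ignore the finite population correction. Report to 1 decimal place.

N = 11885. Term for each stratum: Wₕ²sₕ²/nₕ.
Var(x̄_st) = 157122.1448 + 35749.8542 = 192871.9990 → 192872.0.

192872.0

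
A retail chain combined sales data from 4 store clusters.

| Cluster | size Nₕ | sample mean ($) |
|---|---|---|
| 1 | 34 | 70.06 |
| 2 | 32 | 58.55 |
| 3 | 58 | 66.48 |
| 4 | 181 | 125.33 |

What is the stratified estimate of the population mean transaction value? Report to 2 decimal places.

100.97

N = 305; weights Wₕ = Nₕ/N = (0.1115, 0.1049, 0.1902, 0.5934).
x̄_st = Σ Wₕ·x̄ₕ = 0.1115·70.06 + 0.1049·58.55 + 0.1902·66.48 + 0.5934·125.33 ≈ 100.9712...
→ 100.97.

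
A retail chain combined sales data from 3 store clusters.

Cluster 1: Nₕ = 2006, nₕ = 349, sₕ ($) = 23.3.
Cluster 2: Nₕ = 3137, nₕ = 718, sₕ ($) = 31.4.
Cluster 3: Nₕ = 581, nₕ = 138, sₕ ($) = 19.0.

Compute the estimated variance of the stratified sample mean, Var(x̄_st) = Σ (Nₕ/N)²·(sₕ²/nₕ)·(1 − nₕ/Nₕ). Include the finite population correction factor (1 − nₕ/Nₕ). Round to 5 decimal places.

N = 5724; Wₕ = Nₕ/N.
cluster 1: (2006/5724)²·23.3²/349·(1 − 349/2006) = 0.15781221
cluster 2: (3137/5724)²·31.4²/718·(1 − 718/3137) = 0.31804311
cluster 3: (581/5724)²·19.0²/138·(1 − 138/581) = 0.02054985
Sum = 0.49640517 → 0.49641.

0.49641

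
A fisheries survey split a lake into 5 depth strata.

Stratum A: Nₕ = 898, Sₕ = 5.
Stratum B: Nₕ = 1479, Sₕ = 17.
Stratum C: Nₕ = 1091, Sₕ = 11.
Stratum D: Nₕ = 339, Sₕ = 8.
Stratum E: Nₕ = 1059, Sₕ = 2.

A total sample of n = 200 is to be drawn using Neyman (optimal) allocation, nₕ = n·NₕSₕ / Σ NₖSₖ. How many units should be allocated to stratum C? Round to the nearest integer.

52

A: NₕSₕ = 898·5 = 4490
B: NₕSₕ = 1479·17 = 25143
C: NₕSₕ = 1091·11 = 12001
D: NₕSₕ = 339·8 = 2712
E: NₕSₕ = 1059·2 = 2118
Σ NₕSₕ = 46464.
n_C = 200·12001/46464 = 51.657... → 52.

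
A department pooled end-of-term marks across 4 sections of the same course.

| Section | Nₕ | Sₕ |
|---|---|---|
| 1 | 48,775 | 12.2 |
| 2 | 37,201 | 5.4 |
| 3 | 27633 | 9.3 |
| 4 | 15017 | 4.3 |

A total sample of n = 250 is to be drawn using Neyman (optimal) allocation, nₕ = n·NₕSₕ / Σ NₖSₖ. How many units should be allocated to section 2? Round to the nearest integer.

45

1: NₕSₕ = 48775·12.2 = 595055
2: NₕSₕ = 37201·5.4 = 200885.4
3: NₕSₕ = 27633·9.3 = 256986.9
4: NₕSₕ = 15017·4.3 = 64573.1
Σ NₕSₕ = 1117500.4.
n_2 = 250·200885.4/1117500.4 = 44.941... → 45.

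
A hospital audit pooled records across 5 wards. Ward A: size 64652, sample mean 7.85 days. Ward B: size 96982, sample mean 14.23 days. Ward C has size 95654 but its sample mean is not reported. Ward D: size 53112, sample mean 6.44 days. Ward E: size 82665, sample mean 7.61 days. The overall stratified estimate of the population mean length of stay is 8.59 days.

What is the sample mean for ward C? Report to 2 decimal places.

5.41

N = 64652 + 96982 + 95654 + 53112 + 82665 = 393065.
Overall total = μ·N = 8.59·393065 = 3376428.35.
Subtract the known strata: 64652·7.85 + 96982·14.23 + 53112·6.44 + 82665·7.61 = 2858693.99.
Remaining total for ward C: 3376428.35 − 2858693.99 = 517734.36.
Divide by its size: 517734.36 / 95654 = 5.4126... → 5.41.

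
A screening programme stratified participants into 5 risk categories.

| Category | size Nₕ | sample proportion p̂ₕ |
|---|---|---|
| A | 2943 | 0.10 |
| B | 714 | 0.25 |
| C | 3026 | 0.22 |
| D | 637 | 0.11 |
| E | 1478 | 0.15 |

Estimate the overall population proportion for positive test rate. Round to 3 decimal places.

N = 2943 + 714 + 3026 + 637 + 1478 = 8798.
Overall proportion = Σ (Nₕ/N)·p̂ₕ.
Σ Nₕp̂ₕ = 294.3 + 178.5 + 665.72 + 70.07 + 221.7 = 1430.29.
1430.29 / 8798 = 0.16257... → 0.163.

0.163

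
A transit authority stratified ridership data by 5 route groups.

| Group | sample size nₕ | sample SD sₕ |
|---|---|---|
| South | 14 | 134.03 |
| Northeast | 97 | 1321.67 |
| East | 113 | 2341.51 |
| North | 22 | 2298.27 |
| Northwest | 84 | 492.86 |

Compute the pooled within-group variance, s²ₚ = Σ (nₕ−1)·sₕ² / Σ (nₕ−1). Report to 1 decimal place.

2809449.0

South: (14−1)·134.03² = 13·17964.0409 = 233532.5317
Northeast: (97−1)·1321.67² = 96·1746811.5889 = 167693912.5344
East: (113−1)·2341.51² = 112·5482669.0801 = 614058936.9712
North: (22−1)·2298.27² = 21·5282044.9929 = 110922944.8509
Northwest: (84−1)·492.86² = 83·242910.9796 = 20161611.3068
Numerator = 913070938.195; denominator = Σ(nₕ−1) = 325.
s²ₚ = 913070938.195/325 = 2809449.041... → 2809449.0.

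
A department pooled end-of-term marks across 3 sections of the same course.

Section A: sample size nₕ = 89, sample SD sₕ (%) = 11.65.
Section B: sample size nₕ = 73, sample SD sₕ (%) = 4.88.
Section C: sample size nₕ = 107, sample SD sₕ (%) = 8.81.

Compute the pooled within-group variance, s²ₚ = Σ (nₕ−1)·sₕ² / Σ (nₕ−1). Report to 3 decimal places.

A: (89−1)·11.65² = 88·135.7225 = 11943.58
B: (73−1)·4.88² = 72·23.8144 = 1714.6368
C: (107−1)·8.81² = 106·77.6161 = 8227.3066
Numerator = 21885.5234; denominator = Σ(nₕ−1) = 266.
s²ₚ = 21885.5234/266 = 82.27640... → 82.276.

82.276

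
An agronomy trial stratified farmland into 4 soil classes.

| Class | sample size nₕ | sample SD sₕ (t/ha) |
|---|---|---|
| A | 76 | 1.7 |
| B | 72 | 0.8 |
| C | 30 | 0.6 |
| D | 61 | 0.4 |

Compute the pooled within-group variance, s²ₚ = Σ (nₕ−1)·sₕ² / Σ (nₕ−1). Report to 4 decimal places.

A: (76−1)·1.7² = 75·2.89 = 216.75
B: (72−1)·0.8² = 71·0.64 = 45.44
C: (30−1)·0.6² = 29·0.36 = 10.44
D: (61−1)·0.4² = 60·0.16 = 9.6
Numerator = 282.23; denominator = Σ(nₕ−1) = 235.
s²ₚ = 282.23/235 = 1.200979... → 1.2010.

1.2010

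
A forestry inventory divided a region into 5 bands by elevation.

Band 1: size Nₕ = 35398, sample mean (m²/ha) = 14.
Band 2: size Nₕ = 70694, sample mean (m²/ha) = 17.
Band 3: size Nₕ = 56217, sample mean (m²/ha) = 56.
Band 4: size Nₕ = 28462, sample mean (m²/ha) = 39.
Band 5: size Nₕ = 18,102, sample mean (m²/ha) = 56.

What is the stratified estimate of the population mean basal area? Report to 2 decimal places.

33.37

N = 35398 + 70694 + 56217 + 28462 + 18102 = 208873.
Weight each subgroup mean by Nₕ/N and sum.
Σ Nₕx̄ₕ = 35398·14 + 70694·17 + 56217·56 + 28462·39 + 18102·56 = 495572 + 1201798 + 3148152 + 1110018 + 1013712 = 6969252.
Divide by N: 6969252 / 208873 = 33.3660... → 33.37.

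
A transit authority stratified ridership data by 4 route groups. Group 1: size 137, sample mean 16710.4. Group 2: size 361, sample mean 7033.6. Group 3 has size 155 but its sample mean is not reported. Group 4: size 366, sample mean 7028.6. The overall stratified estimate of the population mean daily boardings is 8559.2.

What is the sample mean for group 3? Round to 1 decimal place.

N = 137 + 361 + 155 + 366 = 1019.
Overall total = μ·N = 8559.2·1019 = 8721824.8.
Subtract the known strata: 137·16710.4 + 361·7033.6 + 366·7028.6 = 7400922.
Remaining total for group 3: 8721824.8 − 7400922 = 1320902.8.
Divide by its size: 1320902.8 / 155 = 8521.954... → 8522.0.

8522.0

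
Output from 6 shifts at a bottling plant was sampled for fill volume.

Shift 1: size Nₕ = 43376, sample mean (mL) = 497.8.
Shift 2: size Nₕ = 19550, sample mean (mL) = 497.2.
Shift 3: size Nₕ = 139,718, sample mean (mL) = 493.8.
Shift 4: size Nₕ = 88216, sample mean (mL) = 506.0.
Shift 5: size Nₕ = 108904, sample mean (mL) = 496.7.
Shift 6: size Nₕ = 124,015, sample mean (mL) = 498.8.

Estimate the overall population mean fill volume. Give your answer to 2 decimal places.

498.10

N = 523779; weights Wₕ = Nₕ/N = (0.0828, 0.0373, 0.2667, 0.1684, 0.2079, 0.2368).
x̄_st = Σ Wₕ·x̄ₕ = 0.0828·497.8 + 0.0373·497.2 + 0.2667·493.8 + 0.1684·506.0 + 0.2079·496.7 + 0.2368·498.8 ≈ 498.0997...
→ 498.10.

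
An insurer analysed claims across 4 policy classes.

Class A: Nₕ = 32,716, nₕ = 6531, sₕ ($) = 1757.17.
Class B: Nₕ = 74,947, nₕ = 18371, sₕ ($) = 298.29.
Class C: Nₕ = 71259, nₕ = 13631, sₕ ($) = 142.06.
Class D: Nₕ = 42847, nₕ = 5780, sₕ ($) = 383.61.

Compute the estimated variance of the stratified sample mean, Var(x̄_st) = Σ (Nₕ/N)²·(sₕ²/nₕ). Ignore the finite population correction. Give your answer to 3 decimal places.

11.945

N = 221769. Term for each stratum: Wₕ²sₕ²/nₕ.
Var(x̄_st) = 10.288844 + 0.553161 + 0.152860 + 0.950367 = 11.945232 → 11.945.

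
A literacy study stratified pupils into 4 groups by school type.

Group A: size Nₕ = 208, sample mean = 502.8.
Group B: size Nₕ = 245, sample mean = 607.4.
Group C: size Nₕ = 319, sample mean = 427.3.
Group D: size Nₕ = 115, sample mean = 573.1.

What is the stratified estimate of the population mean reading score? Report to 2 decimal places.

513.65

N = 208 + 245 + 319 + 115 = 887.
Weight each subgroup mean by Nₕ/N and sum.
Σ Nₕx̄ₕ = 208·502.8 + 245·607.4 + 319·427.3 + 115·573.1 = 104582.4 + 148813 + 136308.7 + 65906.5 = 455610.6.
Divide by N: 455610.6 / 887 = 513.6534... → 513.65.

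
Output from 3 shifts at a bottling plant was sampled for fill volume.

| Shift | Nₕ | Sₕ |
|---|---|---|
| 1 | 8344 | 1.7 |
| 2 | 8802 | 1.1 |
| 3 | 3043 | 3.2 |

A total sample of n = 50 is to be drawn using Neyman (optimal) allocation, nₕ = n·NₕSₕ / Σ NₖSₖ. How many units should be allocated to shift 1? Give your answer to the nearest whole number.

21

Σ NₕSₕ = 8344·1.7 + 8802·1.1 + 3043·3.2 = 33604.6.
Share for 1: 14184.8/33604.6 = 0.42211.
n_1 = 50 × 0.42211 = 21.105... → 21.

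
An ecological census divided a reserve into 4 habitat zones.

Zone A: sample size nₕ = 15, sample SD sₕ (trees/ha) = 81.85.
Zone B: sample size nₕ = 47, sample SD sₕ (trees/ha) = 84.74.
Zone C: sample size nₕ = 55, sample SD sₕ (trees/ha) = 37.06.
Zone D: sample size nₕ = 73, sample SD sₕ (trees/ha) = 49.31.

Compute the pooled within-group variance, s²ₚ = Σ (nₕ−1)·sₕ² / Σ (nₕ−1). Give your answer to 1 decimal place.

3620.1

A: (15−1)·81.85² = 14·6699.4225 = 93791.915
B: (47−1)·84.74² = 46·7180.8676 = 330319.9096
C: (55−1)·37.06² = 54·1373.4436 = 74165.9544
D: (73−1)·49.31² = 72·2431.4761 = 175066.2792
Numerator = 673344.0582; denominator = Σ(nₕ−1) = 186.
s²ₚ = 673344.0582/186 = 3620.129... → 3620.1.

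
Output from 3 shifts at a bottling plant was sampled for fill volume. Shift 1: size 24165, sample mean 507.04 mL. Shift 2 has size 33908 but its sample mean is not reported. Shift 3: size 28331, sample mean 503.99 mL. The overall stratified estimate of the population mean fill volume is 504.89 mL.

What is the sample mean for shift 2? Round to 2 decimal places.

N = 24165 + 33908 + 28331 = 86404.
Overall total = μ·N = 504.89·86404 = 43624515.56.
Subtract the known strata: 24165·507.04 + 28331·503.99 = 26531162.29.
Remaining total for shift 2: 43624515.56 − 26531162.29 = 17093353.27.
Divide by its size: 17093353.27 / 33908 = 504.1097... → 504.11.

504.11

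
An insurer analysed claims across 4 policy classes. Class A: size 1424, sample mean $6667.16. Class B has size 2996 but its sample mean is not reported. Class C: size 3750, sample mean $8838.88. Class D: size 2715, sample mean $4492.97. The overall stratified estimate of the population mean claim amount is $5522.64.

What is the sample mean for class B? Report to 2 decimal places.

N = 1424 + 2996 + 3750 + 2715 = 10885.
Overall total = μ·N = 5522.64·10885 = 60113936.4.
Subtract the known strata: 1424·6667.16 + 3750·8838.88 + 2715·4492.97 = 54838249.39.
Remaining total for class B: 60113936.4 − 54838249.39 = 5275687.01.
Divide by its size: 5275687.01 / 2996 = 1760.9102... → 1760.91.

1760.91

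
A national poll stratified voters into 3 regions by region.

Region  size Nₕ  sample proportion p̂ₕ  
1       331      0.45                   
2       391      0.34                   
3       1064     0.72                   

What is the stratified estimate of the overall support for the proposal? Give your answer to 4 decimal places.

Wₕ = Nₕ/N with N = 1786: 0.1853, 0.2189, 0.5957.
p̂_st = 0.1853·0.45 + 0.2189·0.34 + 0.5957·0.72 ≈ 0.586769... → 0.5868.

0.5868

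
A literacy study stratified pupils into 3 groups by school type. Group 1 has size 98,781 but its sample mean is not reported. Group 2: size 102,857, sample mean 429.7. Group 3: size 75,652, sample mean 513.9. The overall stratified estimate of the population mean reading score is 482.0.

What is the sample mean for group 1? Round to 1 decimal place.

512.0

Σ Nₕx̄ₕ = N·μ, so 98781·x̄_1 = 277290·482.0 − (102857·429.7 + 75652·513.9).
= 133653780 − 83075215.7 = 50578564.3.
x̄_1 = 50578564.3 / 98781 = 512.027... → 512.0.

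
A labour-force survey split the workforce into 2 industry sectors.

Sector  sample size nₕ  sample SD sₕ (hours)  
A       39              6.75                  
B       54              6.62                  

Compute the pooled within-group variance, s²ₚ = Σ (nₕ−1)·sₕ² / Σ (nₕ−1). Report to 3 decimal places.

44.550

Degrees of freedom: 38 + 53 = 91.
Σ(nₕ−1)sₕ² = 38·45.5625 + 53·43.8244 = 4054.0682.
s²ₚ = 4054.0682 / 91 = 44.5502 → 44.550.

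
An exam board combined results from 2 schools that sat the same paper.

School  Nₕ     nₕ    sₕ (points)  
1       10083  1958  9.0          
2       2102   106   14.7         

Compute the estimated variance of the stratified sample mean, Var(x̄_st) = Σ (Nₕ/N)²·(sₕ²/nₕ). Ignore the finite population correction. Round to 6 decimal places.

0.088993

N = 12185; Wₕ = Nₕ/N.
school 1: (10083/12185)²·9.0²/1958 = 0.028327014
school 2: (2102/12185)²·14.7²/106 = 0.060665693
Sum = 0.088992707 → 0.088993.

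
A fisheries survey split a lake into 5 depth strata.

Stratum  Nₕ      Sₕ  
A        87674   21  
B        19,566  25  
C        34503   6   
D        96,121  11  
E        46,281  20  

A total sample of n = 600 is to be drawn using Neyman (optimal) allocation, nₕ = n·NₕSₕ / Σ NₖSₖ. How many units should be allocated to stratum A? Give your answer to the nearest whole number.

A: NₕSₕ = 87674·21 = 1841154
B: NₕSₕ = 19566·25 = 489150
C: NₕSₕ = 34503·6 = 207018
D: NₕSₕ = 96121·11 = 1057331
E: NₕSₕ = 46281·20 = 925620
Σ NₕSₕ = 4520273.
n_A = 600·1841154/4520273 = 244.386... → 244.

244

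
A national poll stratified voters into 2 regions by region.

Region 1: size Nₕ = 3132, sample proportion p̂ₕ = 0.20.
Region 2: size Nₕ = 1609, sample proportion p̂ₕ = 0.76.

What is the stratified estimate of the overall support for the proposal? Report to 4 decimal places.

0.3901

Wₕ = Nₕ/N with N = 4741: 0.6606, 0.3394.
p̂_st = 0.6606·0.20 + 0.3394·0.76 ≈ 0.390053... → 0.3901.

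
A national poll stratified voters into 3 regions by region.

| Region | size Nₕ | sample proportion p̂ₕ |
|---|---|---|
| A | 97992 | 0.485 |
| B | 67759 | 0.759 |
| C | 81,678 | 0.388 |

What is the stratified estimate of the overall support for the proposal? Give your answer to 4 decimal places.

N = 97992 + 67759 + 81678 = 247429.
Overall proportion = Σ (Nₕ/N)·p̂ₕ.
Σ Nₕp̂ₕ = 47526.12 + 51429.081 + 31691.064 = 130646.265.
130646.265 / 247429 = 0.528015... → 0.5280.

0.5280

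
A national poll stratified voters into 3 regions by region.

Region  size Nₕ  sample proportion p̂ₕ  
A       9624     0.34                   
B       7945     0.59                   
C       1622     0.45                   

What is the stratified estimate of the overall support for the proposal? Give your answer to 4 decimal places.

0.4528

Wₕ = Nₕ/N with N = 19191: 0.5015, 0.4140, 0.0845.
p̂_st = 0.5015·0.34 + 0.4140·0.59 + 0.0845·0.45 ≈ 0.452796... → 0.4528.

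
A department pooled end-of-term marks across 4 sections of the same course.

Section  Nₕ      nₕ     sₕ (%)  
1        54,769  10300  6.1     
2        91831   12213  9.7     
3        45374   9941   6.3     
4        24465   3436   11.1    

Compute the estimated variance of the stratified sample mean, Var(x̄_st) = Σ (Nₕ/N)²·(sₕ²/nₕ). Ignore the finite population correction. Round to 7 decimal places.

0.0022518

N = 216439; Wₕ = Nₕ/N.
section 1: (54769/216439)²·6.1²/10300 = 0.0002313242
section 2: (91831/216439)²·9.7²/12213 = 0.0013868475
section 3: (45374/216439)²·6.3²/9941 = 0.0001754665
section 4: (24465/216439)²·11.1²/3436 = 0.0004581548
Sum = 0.0022517929 → 0.0022518.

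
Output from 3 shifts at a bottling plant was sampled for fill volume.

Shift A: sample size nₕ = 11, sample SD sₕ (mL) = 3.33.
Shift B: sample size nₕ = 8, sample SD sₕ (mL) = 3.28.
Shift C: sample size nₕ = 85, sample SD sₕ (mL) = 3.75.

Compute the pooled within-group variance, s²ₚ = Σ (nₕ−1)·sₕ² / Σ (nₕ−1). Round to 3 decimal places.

13.539

Degrees of freedom: 10 + 7 + 84 = 101.
Σ(nₕ−1)sₕ² = 10·11.0889 + 7·10.7584 + 84·14.0625 = 1367.4478.
s²ₚ = 1367.4478 / 101 = 13.53909... → 13.539.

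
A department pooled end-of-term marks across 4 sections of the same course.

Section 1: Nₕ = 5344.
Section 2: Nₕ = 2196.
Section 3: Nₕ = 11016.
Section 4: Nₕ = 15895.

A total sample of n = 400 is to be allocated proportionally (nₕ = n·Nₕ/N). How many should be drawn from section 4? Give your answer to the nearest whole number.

Share of section 4 = 15895/34451 = 0.46138.
Allocate 400 × 0.46138 = 184.552... → 185.

185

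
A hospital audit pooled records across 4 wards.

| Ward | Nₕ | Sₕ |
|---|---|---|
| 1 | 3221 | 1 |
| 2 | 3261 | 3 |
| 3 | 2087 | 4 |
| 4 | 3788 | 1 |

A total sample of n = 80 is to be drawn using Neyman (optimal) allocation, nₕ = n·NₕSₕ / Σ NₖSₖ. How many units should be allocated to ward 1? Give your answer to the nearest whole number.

10

Σ NₕSₕ = 3221·1 + 3261·3 + 2087·4 + 3788·1 = 25140.
Share for 1: 3221/25140 = 0.12812.
n_1 = 80 × 0.12812 = 10.250... → 10.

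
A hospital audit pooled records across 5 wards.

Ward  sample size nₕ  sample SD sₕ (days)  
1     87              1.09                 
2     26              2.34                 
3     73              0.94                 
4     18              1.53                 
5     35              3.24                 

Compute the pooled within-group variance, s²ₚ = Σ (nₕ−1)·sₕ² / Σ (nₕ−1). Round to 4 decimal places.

Degrees of freedom: 86 + 25 + 72 + 17 + 34 = 234.
Σ(nₕ−1)sₕ² = 86·1.1881 + 25·5.4756 + 72·0.8836 + 17·2.3409 + 34·10.4976 = 699.3995.
s²ₚ = 699.3995 / 234 = 2.988887... → 2.9889.

2.9889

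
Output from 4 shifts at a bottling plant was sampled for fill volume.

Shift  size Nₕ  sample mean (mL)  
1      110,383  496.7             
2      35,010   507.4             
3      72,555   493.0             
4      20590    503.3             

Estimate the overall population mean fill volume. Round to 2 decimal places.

N = 238538; weights Wₕ = Nₕ/N = (0.4627, 0.1468, 0.3042, 0.0863).
x̄_st = Σ Wₕ·x̄ₕ = 0.4627·496.7 + 0.1468·507.4 + 0.3042·493.0 + 0.0863·503.3 ≈ 497.7147...
→ 497.71.

497.71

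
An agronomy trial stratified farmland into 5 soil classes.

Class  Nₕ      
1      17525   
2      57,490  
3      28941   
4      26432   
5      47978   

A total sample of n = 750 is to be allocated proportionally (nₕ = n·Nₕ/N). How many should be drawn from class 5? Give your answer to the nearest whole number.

N = 17525 + 57490 + 28941 + 26432 + 47978 = 178366.
n_5 = 750·47978/178366 = 201.740... → 202.

202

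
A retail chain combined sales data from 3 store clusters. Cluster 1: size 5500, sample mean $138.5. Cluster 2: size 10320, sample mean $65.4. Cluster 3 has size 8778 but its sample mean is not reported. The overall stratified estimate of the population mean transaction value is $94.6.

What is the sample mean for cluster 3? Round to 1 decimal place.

101.4

N = 5500 + 10320 + 8778 = 24598.
Overall total = μ·N = 94.6·24598 = 2326970.8.
Subtract the known strata: 5500·138.5 + 10320·65.4 = 1436678.
Remaining total for cluster 3: 2326970.8 − 1436678 = 890292.8.
Divide by its size: 890292.8 / 8778 = 101.423... → 101.4.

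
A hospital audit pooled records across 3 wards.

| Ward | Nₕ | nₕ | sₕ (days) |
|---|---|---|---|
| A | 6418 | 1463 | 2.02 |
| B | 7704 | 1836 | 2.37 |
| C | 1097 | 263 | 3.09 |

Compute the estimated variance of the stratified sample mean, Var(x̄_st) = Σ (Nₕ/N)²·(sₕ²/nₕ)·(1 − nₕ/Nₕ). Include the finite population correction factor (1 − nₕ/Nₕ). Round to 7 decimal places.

N = 15219; Wₕ = Nₕ/N.
ward A: (6418/15219)²·2.02²/1463·(1 − 1463/6418) = 0.0003829390
ward B: (7704/15219)²·2.37²/1836·(1 − 1836/7704) = 0.0005971152
ward C: (1097/15219)²·3.09²/263·(1 − 263/1097) = 0.0001434041
Sum = 0.0011234583 → 0.0011235.

0.0011235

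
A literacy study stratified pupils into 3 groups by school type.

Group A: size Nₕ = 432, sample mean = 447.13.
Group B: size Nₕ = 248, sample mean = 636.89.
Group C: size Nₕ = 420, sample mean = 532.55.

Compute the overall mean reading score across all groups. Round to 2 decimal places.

N = 432 + 248 + 420 = 1100.
The stratified mean weights each stratum mean by its population share Nₕ/N.
Σ Nₕx̄ₕ = 432·447.13 + 248·636.89 + 420·532.55 = 193160.16 + 157948.72 + 223671 = 574779.88.
Divide by N: 574779.88 / 1100 = 522.5272... → 522.53.

522.53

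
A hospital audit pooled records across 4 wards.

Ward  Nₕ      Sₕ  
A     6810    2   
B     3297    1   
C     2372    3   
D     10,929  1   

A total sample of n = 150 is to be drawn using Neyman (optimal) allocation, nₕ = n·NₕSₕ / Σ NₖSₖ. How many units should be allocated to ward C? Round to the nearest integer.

A: NₕSₕ = 6810·2 = 13620
B: NₕSₕ = 3297·1 = 3297
C: NₕSₕ = 2372·3 = 7116
D: NₕSₕ = 10929·1 = 10929
Σ NₕSₕ = 34962.
n_C = 150·7116/34962 = 30.530... → 31.

31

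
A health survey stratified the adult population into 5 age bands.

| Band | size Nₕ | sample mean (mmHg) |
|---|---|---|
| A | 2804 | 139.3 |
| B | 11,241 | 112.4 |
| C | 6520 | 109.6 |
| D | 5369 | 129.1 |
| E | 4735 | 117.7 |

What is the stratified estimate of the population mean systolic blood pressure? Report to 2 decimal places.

N = 30669; weights Wₕ = Nₕ/N = (0.0914, 0.3665, 0.2126, 0.1751, 0.1544).
x̄_st = Σ Wₕ·x̄ₕ = 0.0914·139.3 + 0.3665·112.4 + 0.2126·109.6 + 0.1751·129.1 + 0.1544·117.7 ≈ 118.0060...
→ 118.01.

118.01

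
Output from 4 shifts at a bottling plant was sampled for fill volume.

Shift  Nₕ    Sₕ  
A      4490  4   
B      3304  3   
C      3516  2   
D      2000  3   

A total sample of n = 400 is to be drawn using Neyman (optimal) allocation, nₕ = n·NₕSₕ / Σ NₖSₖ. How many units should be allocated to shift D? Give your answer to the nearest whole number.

59

Σ NₕSₕ = 4490·4 + 3304·3 + 3516·2 + 2000·3 = 40904.
Share for D: 6000/40904 = 0.14668.
n_D = 400 × 0.14668 = 58.674... → 59.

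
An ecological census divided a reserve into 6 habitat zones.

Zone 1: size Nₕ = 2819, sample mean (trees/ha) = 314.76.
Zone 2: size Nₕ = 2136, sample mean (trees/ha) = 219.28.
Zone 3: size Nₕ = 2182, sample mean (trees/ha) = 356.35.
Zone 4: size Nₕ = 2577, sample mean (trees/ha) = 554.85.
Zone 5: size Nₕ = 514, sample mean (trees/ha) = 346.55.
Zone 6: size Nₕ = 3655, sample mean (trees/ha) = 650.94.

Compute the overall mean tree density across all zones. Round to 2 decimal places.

440.86

x̄_st = (Σ Nₕx̄ₕ) / (Σ Nₕ) = (2819·314.76 + 2136·219.28 + 2182·356.35 + 2577·554.85 + 514·346.55 + 3655·650.94) / 13883
= 6120407.07 / 13883 = 440.8562... → 440.86.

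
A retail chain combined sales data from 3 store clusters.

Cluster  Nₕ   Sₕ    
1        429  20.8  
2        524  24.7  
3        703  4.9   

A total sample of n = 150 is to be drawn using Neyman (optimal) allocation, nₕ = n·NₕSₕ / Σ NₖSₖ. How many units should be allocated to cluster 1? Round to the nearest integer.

53

1: NₕSₕ = 429·20.8 = 8923.2
2: NₕSₕ = 524·24.7 = 12942.8
3: NₕSₕ = 703·4.9 = 3444.7
Σ NₕSₕ = 25310.7.
n_1 = 150·8923.2/25310.7 = 52.882... → 53.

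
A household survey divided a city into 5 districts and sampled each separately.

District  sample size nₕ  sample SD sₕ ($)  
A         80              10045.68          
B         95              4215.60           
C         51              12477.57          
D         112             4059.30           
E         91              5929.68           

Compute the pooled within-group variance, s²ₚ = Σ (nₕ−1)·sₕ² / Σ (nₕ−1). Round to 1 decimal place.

A: (80−1)·10045.68² = 79·100915686.6624 = 7972339246.3296
B: (95−1)·4215.60² = 94·17771283.36 = 1670500635.84
C: (51−1)·12477.57² = 50·155689753.1049 = 7784487655.245
D: (112−1)·4059.30² = 111·16477916.49 = 1829048730.39
E: (91−1)·5929.68² = 90·35161104.9024 = 3164499441.216
Numerator = 22420875709.0206; denominator = Σ(nₕ−1) = 424.
s²ₚ = 22420875709.0206/424 = 52879423.842... → 52879423.8.

52879423.8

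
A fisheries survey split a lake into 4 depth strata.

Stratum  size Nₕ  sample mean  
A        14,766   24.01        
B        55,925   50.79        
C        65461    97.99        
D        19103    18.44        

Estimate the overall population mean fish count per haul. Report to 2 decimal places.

N = 155255; weights Wₕ = Nₕ/N = (0.0951, 0.3602, 0.4216, 0.1230).
x̄_st = Σ Wₕ·x̄ₕ = 0.0951·24.01 + 0.3602·50.79 + 0.4216·97.99 + 0.1230·18.44 ≈ 64.1638...
→ 64.16.

64.16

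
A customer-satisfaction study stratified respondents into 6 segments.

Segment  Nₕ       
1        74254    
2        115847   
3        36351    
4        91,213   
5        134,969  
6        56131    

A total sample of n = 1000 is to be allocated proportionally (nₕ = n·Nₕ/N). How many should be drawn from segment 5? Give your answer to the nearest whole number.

N = 74254 + 115847 + 36351 + 91213 + 134969 + 56131 = 508765.
n_5 = 1000·134969/508765 = 265.288... → 265.

265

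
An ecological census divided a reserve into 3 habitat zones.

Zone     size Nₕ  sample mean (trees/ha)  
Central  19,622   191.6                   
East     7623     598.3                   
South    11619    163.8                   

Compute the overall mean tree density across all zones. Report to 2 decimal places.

x̄_st = (Σ Nₕx̄ₕ) / (Σ Nₕ) = (19622·191.6 + 7623·598.3 + 11619·163.8) / 38864
= 10223608.3 / 38864 = 263.0611... → 263.06.

263.06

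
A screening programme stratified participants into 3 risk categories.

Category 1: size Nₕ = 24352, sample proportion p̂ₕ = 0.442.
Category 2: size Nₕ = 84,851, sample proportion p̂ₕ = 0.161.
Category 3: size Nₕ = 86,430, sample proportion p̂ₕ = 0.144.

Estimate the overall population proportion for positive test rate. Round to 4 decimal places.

N = 24352 + 84851 + 86430 = 195633.
Overall proportion = Σ (Nₕ/N)·p̂ₕ.
Σ Nₕp̂ₕ = 10763.584 + 13661.011 + 12445.92 = 36870.515.
36870.515 / 195633 = 0.188468... → 0.1885.

0.1885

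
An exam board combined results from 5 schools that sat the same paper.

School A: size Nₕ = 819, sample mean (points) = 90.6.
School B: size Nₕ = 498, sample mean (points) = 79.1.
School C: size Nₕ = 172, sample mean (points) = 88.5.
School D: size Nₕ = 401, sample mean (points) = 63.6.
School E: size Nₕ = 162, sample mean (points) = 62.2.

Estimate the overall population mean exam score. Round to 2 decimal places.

N = 2052; weights Wₕ = Nₕ/N = (0.3991, 0.2427, 0.0838, 0.1954, 0.0789).
x̄_st = Σ Wₕ·x̄ₕ = 0.3991·90.6 + 0.2427·79.1 + 0.0838·88.5 + 0.1954·63.6 + 0.0789·62.2 ≈ 80.1146...
→ 80.11.

80.11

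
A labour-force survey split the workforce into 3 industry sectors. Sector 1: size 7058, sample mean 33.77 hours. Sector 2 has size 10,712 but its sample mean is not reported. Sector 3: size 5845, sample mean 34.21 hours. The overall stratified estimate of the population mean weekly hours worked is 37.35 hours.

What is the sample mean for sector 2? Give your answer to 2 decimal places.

Σ Nₕx̄ₕ = N·μ, so 10712·x̄_2 = 23615·37.35 − (7058·33.77 + 5845·34.21).
= 882020.25 − 438306.11 = 443714.14.
x̄_2 = 443714.14 / 10712 = 41.4222... → 41.42.

41.42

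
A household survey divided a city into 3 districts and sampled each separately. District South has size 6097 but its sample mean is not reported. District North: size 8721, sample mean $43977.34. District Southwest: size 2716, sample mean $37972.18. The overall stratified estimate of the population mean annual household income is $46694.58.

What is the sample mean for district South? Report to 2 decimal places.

54466.78

N = 6097 + 8721 + 2716 = 17534.
Overall total = μ·N = 46694.58·17534 = 818742765.72.
Subtract the known strata: 8721·43977.34 + 2716·37972.18 = 486658823.02.
Remaining total for district South: 818742765.72 − 486658823.02 = 332083942.7.
Divide by its size: 332083942.7 / 6097 = 54466.7775... → 54466.78.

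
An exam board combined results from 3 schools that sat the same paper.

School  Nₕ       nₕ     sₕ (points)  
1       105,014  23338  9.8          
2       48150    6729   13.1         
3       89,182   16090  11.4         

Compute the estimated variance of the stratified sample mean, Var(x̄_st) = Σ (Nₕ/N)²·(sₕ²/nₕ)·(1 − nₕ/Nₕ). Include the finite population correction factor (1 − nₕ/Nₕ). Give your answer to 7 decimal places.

0.0023635

N = 242346; Wₕ = Nₕ/N.
school 1: (105014/242346)²·9.8²/23338·(1 − 23338/105014) = 0.0006009778
school 2: (48150/242346)²·13.1²/6729·(1 − 6729/48150) = 0.0008660385
school 3: (89182/242346)²·11.4²/16090·(1 − 16090/89182) = 0.0008964560
Sum = 0.0023634724 → 0.0023635.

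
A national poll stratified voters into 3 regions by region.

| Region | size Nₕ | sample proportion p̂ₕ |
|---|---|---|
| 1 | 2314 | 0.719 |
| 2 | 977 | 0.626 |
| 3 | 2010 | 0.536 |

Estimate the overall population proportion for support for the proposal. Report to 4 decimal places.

0.6325

Wₕ = Nₕ/N with N = 5301: 0.4365, 0.1843, 0.3792.
p̂_st = 0.4365·0.719 + 0.1843·0.626 + 0.3792·0.536 ≈ 0.632471... → 0.6325.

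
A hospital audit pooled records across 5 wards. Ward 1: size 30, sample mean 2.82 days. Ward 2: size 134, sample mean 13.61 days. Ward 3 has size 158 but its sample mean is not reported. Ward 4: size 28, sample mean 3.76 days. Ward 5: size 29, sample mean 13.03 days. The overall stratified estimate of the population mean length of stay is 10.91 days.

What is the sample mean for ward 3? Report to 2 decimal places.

N = 30 + 134 + 158 + 28 + 29 = 379.
Overall total = μ·N = 10.91·379 = 4134.89.
Subtract the known strata: 30·2.82 + 134·13.61 + 28·3.76 + 29·13.03 = 2391.49.
Remaining total for ward 3: 4134.89 − 2391.49 = 1743.4.
Divide by its size: 1743.4 / 158 = 11.0342... → 11.03.

11.03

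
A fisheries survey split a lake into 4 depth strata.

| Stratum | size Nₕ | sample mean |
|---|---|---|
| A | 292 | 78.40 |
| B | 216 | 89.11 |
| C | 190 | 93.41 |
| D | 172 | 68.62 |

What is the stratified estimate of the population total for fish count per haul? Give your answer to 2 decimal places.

71691.10

Population total = Σ Nₕ·x̄ₕ (each stratum's size times its mean).
292·78.40 + 216·89.11 + 190·93.41 + 172·68.62 = 22892.8 + 19247.76 + 17747.9 + 11802.64 = 71691.10.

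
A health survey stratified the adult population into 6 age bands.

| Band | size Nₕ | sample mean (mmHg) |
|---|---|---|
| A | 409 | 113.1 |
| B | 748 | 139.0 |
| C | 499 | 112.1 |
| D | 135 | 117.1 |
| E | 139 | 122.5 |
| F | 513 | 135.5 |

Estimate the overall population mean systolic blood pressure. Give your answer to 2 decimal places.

N = 2443; weights Wₕ = Nₕ/N = (0.1674, 0.3062, 0.2043, 0.0553, 0.0569, 0.2100).
x̄_st = Σ Wₕ·x̄ₕ = 0.1674·113.1 + 0.3062·139.0 + 0.2043·112.1 + 0.0553·117.1 + 0.0569·122.5 + 0.2100·135.5 ≈ 126.2854...
→ 126.29.

126.29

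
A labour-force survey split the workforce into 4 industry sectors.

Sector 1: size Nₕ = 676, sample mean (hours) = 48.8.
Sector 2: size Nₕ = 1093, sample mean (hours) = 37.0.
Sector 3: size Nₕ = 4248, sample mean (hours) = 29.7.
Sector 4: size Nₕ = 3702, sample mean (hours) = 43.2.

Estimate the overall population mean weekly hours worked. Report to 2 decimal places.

36.99

N = 9719; weights Wₕ = Nₕ/N = (0.0696, 0.1125, 0.4371, 0.3809).
x̄_st = Σ Wₕ·x̄ₕ = 0.0696·48.8 + 0.1125·37.0 + 0.4371·29.7 + 0.3809·43.2 ≈ 36.9916...
→ 36.99.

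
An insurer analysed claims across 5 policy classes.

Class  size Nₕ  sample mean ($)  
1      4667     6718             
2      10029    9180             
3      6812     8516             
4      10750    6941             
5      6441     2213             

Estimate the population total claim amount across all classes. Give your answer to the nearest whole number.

270299801

Population total = Σ Nₕ·x̄ₕ (each stratum's size times its mean).
4667·6718 + 10029·9180 + 6812·8516 + 10750·6941 + 6441·2213 = 31352906 + 92066220 + 58010992 + 74615750 + 14253933 = 270299801.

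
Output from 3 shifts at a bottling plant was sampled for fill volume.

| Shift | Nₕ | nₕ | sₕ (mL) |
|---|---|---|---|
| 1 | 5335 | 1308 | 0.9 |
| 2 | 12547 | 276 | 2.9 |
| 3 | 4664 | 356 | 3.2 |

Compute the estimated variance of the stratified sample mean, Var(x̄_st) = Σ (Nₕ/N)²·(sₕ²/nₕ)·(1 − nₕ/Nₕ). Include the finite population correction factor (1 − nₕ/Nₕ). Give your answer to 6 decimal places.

0.010392

N = 22546; Wₕ = Nₕ/N.
shift 1: (5335/22546)²·0.9²/1308·(1 − 1308/5335) = 0.000026173
shift 2: (12547/22546)²·2.9²/276·(1 − 276/12547) = 0.009229279
shift 3: (4664/22546)²·3.2²/356·(1 − 356/4664) = 0.001136960
Sum = 0.010392412 → 0.010392.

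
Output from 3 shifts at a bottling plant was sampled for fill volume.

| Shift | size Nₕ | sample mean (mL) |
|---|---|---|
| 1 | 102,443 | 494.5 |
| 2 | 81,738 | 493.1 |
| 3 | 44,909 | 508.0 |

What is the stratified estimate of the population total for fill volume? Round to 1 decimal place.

113776843.3

Estimate total by summing Nₕ·x̄ₕ over strata.
102443·494.5 + 81738·493.1 + 44909·508.0 = 50658063.5 + 40305007.8 + 22813772 = 113776843.3.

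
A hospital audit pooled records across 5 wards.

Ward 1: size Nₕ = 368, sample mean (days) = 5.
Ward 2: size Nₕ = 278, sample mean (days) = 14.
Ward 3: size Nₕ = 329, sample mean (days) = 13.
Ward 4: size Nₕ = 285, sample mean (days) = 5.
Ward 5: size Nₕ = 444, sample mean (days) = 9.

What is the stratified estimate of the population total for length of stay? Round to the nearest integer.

1: 368·5 = 1840
2: 278·14 = 3892
3: 329·13 = 4277
4: 285·5 = 1425
5: 444·9 = 3996
τ̂ = Σ Nₕx̄ₕ = 15430.

15430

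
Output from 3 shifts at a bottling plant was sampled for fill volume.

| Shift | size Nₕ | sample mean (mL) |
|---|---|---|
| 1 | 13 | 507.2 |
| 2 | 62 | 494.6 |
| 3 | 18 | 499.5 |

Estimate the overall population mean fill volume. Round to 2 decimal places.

N = 93; weights Wₕ = Nₕ/N = (0.1398, 0.6667, 0.1935).
x̄_st = Σ Wₕ·x̄ₕ = 0.1398·507.2 + 0.6667·494.6 + 0.1935·499.5 ≈ 497.3097...
→ 497.31.

497.31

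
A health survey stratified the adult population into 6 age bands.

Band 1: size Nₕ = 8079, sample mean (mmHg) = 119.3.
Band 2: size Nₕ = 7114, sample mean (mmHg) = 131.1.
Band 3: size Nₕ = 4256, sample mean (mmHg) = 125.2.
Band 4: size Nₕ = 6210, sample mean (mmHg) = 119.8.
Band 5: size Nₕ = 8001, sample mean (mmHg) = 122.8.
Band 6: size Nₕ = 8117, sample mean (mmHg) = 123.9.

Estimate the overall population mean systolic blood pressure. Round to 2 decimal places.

N = 8079 + 7114 + 4256 + 6210 + 8001 + 8117 = 41777.
Weight each subgroup mean by Nₕ/N and sum.
Σ Nₕx̄ₕ = 8079·119.3 + 7114·131.1 + 4256·125.2 + 6210·119.8 + 8001·122.8 + 8117·123.9 = 963824.7 + 932645.4 + 532851.2 + 743958 + 982522.8 + 1005696.3 = 5161498.4.
Divide by N: 5161498.4 / 41777 = 123.5488... → 123.55.

123.55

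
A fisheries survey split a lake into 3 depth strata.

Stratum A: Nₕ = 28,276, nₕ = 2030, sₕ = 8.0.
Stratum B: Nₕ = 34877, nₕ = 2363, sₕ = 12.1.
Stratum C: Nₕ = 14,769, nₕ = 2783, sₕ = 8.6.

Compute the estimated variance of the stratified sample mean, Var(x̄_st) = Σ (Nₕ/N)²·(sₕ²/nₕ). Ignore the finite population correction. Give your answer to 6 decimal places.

0.017519

N = 77922; Wₕ = Nₕ/N.
stratum A: (28276/77922)²·8.0²/2030 = 0.004151449
stratum B: (34877/77922)²·12.1²/2363 = 0.012412666
stratum C: (14769/77922)²·8.6²/2783 = 0.000954697
Sum = 0.017518813 → 0.017519.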